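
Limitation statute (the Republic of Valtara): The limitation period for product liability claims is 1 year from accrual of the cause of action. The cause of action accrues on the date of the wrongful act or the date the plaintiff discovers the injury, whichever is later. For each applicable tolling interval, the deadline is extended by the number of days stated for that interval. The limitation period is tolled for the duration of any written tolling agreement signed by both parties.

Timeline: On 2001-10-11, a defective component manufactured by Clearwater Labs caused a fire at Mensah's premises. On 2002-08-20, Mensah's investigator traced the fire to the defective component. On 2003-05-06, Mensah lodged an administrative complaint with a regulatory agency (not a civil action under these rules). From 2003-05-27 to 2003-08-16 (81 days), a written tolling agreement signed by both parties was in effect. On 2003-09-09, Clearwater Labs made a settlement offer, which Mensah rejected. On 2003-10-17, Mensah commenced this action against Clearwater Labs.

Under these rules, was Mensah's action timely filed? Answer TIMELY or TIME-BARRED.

Because discovery on 2002-08-20 post-dates the 2001-10-11 act, accrual under the later-of rule falls on 2002-08-20.
The untolled deadline — 1 year after 2002-08-20 — is 2003-08-20.
Because the written tolling agreement ran from 2003-05-27 to 2003-08-16, the deadline is extended by 81 days to 2003-11-09.
Nothing else in the chronology tolls or restarts the period.
The 2003-10-17 filing precedes the 2003-11-09 deadline; the claim is timely.

TIMELY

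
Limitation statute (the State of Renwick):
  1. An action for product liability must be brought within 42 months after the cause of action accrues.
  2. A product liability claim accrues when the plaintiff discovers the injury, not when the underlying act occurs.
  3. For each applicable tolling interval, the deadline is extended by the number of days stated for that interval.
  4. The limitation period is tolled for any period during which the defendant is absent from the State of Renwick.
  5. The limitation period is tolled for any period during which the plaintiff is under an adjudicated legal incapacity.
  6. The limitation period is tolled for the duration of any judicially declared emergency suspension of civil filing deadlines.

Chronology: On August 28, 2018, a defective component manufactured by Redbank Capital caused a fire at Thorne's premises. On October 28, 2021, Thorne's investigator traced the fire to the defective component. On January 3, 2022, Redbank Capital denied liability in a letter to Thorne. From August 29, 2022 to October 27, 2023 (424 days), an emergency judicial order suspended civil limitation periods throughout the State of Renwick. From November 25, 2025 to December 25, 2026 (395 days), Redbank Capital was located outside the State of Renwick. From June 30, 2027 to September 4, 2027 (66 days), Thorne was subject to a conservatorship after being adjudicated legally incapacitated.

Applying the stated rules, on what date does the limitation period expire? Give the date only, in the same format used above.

September 30, 2027

Under the discovery rule, the claim accrued on October 28, 2021, when Thorne discovered the injury — not on the August 28, 2018 date of the underlying act.
42 months from October 28, 2021 is April 28, 2025.
Because the emergency suspension of filing deadlines ran from August 29, 2022 to October 27, 2023, the deadline is extended by 424 days to June 26, 2026.
The defendant's absence from the jurisdiction from November 25, 2025 to December 25, 2026 tolled the period for 395 days, extending the deadline to July 26, 2027.
The period was tolled for 66 days by the plaintiff's legal incapacity (June 30, 2027 to September 4, 2027), pushing the deadline to September 30, 2027.
None of the other events listed affects the running of the period under the stated rules.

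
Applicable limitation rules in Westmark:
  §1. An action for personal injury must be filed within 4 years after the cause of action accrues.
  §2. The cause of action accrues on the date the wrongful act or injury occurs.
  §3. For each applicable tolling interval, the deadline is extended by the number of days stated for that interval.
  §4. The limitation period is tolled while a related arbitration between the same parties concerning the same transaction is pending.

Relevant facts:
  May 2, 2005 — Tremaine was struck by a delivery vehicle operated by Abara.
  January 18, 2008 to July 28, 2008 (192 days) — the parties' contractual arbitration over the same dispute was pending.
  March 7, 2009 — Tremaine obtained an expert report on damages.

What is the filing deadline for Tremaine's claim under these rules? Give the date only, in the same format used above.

November 10, 2009

The cause of action accrued on May 2, 2005, the date of the act.
4 years from May 2, 2005 is May 2, 2009.
The pending related arbitration from January 18, 2008 to July 28, 2008 tolled the period for 192 days, extending the deadline to November 10, 2009.
None of the other events listed affects the running of the period under the stated rules.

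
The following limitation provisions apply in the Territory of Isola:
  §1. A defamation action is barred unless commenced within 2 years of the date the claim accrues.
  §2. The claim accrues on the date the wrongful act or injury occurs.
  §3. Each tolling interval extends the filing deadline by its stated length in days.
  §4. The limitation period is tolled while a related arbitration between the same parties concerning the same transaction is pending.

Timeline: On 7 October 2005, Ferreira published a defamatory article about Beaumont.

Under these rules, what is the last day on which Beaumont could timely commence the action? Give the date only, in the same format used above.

The limitation period began to run on 7 October 2005.
The untolled deadline — 2 years after 7 October 2005 — is 7 October 2007.

7 October 2007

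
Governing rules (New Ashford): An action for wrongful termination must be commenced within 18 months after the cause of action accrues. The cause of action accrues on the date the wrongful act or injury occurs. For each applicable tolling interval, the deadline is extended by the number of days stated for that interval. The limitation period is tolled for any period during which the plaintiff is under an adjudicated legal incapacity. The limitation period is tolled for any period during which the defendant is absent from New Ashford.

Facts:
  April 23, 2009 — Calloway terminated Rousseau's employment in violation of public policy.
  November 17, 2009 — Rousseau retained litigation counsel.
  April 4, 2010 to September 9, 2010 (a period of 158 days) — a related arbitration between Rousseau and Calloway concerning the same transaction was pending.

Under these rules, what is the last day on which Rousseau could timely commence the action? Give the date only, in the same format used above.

October 23, 2010

The claim accrued on April 23, 2009, when the wrongful act occurred.
The untolled deadline — 18 months after April 23, 2009 — is October 23, 2010.
Although a pending arbitration ran from April 4, 2010 to September 9, 2010, the stated rules do not make that a tolling event, so it is disregarded.
The other events in the timeline have no effect on the limitation period under the stated rules.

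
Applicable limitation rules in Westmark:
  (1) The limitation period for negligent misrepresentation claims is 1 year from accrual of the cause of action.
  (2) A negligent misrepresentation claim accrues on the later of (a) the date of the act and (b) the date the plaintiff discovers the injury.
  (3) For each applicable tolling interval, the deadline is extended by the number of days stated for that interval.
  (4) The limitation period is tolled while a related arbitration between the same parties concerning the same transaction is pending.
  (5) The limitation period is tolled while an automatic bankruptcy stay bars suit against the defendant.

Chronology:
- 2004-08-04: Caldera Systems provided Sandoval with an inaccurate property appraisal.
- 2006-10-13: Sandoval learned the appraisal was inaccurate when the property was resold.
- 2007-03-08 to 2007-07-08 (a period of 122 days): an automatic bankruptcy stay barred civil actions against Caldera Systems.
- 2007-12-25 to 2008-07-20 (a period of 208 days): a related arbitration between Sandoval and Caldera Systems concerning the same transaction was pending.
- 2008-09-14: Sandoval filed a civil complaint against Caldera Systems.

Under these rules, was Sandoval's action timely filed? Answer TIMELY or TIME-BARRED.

TIME-BARRED

The claim accrued on 2006-10-13 — the later of the 2004-08-04 act and the 2006-10-13 discovery.
The untolled deadline — 1 year after 2006-10-13 — is 2007-10-13.
The automatic bankruptcy stay from 2007-03-08 to 2007-07-08 tolled the period for 122 days, extending the deadline to 2008-02-12.
Because the pending related arbitration ran from 2007-12-25 to 2008-07-20, the deadline is extended by 208 days to 2008-09-07.
Sandoval filed on 2008-09-14, after the 2008-09-07 deadline, so the action is time-barred.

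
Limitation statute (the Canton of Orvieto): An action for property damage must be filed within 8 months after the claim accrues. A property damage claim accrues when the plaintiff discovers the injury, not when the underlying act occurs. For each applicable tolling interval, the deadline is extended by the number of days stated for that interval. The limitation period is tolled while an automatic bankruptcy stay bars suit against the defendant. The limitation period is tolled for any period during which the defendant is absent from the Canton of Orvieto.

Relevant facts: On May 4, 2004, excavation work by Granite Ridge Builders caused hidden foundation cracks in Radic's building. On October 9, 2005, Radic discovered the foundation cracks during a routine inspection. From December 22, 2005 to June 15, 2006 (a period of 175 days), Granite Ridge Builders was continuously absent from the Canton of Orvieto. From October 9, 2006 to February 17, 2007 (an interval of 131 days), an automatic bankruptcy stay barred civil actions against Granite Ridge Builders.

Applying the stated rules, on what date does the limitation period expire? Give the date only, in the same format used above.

Under the discovery rule, the claim accrued on October 9, 2005, when Radic discovered the injury — not on the May 4, 2004 date of the underlying act.
8 months from October 9, 2005 is June 9, 2006.
The period was tolled for 175 days by the defendant's absence from the jurisdiction (December 22, 2005 to June 15, 2006), pushing the deadline to December 1, 2006.
The period was tolled for 131 days by the automatic bankruptcy stay (October 9, 2006 to February 17, 2007), pushing the deadline to April 11, 2007.

April 11, 2007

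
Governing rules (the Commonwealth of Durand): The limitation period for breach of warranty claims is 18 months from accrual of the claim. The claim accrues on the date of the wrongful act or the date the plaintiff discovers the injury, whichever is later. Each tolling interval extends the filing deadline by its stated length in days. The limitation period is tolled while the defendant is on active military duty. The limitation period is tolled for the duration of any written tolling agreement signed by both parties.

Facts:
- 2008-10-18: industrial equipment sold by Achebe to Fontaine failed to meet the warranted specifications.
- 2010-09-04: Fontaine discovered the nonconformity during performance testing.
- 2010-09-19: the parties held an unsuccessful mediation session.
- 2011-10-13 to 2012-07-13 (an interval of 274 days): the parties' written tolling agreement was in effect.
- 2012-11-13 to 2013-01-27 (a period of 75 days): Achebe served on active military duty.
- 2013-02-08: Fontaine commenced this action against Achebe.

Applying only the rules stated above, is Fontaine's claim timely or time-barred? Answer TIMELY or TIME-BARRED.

TIMELY

Taking the later of the act (2008-10-18) and discovery (2010-09-04), the claim accrued on 2010-09-04.
The untolled deadline — 18 months after 2010-09-04 — is 2012-03-04.
The period was tolled for 274 days by the written tolling agreement (2011-10-13 to 2012-07-13), pushing the deadline to 2012-12-03.
Because the defendant's active military service ran from 2012-11-13 to 2013-01-27, the deadline is extended by 75 days to 2013-02-16.
Nothing else in the chronology tolls or restarts the period.
Fontaine filed on 2013-02-08, before the 2013-02-16 deadline, so the action is timely.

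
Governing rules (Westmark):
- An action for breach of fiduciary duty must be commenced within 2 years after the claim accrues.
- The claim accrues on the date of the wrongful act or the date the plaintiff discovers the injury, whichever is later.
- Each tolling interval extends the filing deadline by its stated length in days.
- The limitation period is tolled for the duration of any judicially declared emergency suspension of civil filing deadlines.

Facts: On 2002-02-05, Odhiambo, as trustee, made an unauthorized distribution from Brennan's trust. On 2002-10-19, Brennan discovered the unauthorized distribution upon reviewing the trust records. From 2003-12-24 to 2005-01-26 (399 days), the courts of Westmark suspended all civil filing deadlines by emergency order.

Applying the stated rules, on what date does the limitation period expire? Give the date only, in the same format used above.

Because discovery on 2002-10-19 post-dates the 2002-02-05 act, accrual under the later-of rule falls on 2002-10-19.
2 years from 2002-10-19 is 2004-10-19.
The emergency suspension of filing deadlines from 2003-12-24 to 2005-01-26 tolled the period for 399 days, extending the deadline to 2005-11-22.

2005-11-22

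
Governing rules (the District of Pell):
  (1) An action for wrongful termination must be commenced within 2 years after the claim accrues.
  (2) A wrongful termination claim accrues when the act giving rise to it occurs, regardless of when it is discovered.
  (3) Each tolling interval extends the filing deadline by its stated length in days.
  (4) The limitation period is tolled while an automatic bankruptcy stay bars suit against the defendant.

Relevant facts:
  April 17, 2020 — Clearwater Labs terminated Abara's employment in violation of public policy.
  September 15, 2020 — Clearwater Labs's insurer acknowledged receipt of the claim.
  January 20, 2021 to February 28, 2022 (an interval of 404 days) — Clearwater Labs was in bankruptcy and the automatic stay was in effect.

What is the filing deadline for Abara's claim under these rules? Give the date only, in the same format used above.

The claim accrued on April 17, 2020, when the wrongful act occurred.
The untolled deadline — 2 years after April 17, 2020 — is April 17, 2022.
The period was tolled for 404 days by the automatic bankruptcy stay (January 20, 2021 to February 28, 2022), pushing the deadline to May 26, 2023.
None of the other events listed affects the running of the period under the stated rules.

May 26, 2023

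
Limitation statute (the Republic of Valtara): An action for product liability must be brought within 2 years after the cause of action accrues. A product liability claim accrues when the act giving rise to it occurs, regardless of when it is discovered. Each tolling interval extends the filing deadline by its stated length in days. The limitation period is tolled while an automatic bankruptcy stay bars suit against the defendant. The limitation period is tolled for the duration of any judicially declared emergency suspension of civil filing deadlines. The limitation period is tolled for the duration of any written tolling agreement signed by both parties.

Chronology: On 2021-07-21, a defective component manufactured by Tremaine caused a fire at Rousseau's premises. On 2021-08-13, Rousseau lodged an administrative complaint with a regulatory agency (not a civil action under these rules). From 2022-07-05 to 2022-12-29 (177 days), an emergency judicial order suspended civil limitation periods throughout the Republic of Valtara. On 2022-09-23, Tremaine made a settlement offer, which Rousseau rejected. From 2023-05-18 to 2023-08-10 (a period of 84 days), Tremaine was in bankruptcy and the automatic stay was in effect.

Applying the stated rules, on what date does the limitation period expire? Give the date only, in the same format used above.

The claim accrued on 2021-07-21, when the wrongful act occurred.
Adding the 2 years base period to 2021-07-21 gives a deadline of 2023-07-21, before any tolling.
The emergency suspension of filing deadlines from 2022-07-05 to 2022-12-29 tolled the period for 177 days, extending the deadline to 2024-01-14.
The automatic bankruptcy stay from 2023-05-18 to 2023-08-10 tolled the period for 84 days, extending the deadline to 2024-04-07.
None of the other events listed affects the running of the period under the stated rules.

2024-04-07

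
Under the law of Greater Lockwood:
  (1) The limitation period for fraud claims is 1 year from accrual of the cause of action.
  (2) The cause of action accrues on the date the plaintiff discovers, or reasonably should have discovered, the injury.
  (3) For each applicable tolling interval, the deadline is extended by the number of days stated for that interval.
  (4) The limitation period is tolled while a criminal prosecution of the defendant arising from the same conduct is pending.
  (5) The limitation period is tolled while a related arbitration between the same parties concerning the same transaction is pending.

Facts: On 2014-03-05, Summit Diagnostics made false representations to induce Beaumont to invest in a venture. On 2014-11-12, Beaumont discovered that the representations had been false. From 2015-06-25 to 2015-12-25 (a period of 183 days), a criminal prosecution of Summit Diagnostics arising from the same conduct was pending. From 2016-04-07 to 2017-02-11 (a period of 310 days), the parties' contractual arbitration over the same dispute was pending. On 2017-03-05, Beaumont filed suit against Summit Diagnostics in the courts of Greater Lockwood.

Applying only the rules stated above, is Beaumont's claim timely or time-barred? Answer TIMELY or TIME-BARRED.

The claim did not accrue until Beaumont discovered the injury on 2014-11-12; the 2014-03-05 act date does not start the clock under the stated rule.
The untolled deadline — 1 year after 2014-11-12 — is 2015-11-12.
The period was tolled for 183 days by the pending criminal prosecution (2015-06-25 to 2015-12-25), pushing the deadline to 2016-05-13.
Because the pending related arbitration ran from 2016-04-07 to 2017-02-11, the deadline is extended by 310 days to 2017-03-19.
The 2017-03-05 filing precedes the 2017-03-19 deadline; the claim is timely.

TIMELY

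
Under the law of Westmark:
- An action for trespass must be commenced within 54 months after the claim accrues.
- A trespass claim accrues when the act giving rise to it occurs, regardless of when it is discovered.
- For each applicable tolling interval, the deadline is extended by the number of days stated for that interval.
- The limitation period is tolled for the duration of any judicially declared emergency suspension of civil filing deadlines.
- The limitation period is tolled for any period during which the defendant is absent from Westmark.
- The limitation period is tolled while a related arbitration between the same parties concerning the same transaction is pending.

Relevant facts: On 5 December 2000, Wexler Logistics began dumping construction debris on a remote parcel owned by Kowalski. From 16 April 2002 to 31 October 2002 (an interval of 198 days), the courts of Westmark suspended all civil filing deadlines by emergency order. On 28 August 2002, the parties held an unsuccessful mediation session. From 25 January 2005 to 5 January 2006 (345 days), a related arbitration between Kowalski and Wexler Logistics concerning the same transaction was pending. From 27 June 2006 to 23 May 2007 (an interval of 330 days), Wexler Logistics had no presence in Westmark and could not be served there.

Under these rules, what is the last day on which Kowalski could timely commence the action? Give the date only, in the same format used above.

26 October 2007

The claim accrued on 5 December 2000, when the wrongful act occurred.
The untolled deadline — 54 months after 5 December 2000 — is 5 June 2005.
The period was tolled for 198 days by the emergency suspension of filing deadlines (16 April 2002 to 31 October 2002), pushing the deadline to 20 December 2005.
Because the pending related arbitration ran from 25 January 2005 to 5 January 2006, the deadline is extended by 345 days to 30 November 2006.
Because the defendant's absence from the jurisdiction ran from 27 June 2006 to 23 May 2007, the deadline is extended by 330 days to 26 October 2007.
None of the other events listed affects the running of the period under the stated rules.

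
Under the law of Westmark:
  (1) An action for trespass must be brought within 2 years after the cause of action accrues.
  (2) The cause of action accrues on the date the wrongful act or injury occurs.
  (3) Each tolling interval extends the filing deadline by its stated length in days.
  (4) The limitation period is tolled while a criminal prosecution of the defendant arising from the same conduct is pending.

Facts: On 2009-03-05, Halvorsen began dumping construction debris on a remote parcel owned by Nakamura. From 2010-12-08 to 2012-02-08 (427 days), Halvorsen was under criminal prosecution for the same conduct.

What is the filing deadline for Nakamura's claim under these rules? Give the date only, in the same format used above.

2012-05-05

The cause of action accrued on 2009-03-05, the date of the act.
Adding the 2 years base period to 2009-03-05 gives a deadline of 2011-03-05, before any tolling.
Because the pending criminal prosecution ran from 2010-12-08 to 2012-02-08, the deadline is extended by 427 days to 2012-05-05.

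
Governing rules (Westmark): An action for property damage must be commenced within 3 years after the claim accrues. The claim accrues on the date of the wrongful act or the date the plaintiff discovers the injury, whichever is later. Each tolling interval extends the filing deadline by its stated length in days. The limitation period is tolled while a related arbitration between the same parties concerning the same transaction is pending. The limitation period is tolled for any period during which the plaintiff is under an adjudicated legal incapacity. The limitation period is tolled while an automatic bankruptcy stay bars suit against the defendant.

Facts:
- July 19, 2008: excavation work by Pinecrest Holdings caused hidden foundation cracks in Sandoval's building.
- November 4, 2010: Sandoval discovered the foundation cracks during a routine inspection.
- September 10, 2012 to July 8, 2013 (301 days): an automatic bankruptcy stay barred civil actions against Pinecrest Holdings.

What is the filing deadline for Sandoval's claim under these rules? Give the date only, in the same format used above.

The claim accrued on November 4, 2010 — the later of the July 19, 2008 act and the November 4, 2010 discovery.
The untolled deadline — 3 years after November 4, 2010 — is November 4, 2013.
The period was tolled for 301 days by the automatic bankruptcy stay (September 10, 2012 to July 8, 2013), pushing the deadline to September 1, 2014.

September 1, 2014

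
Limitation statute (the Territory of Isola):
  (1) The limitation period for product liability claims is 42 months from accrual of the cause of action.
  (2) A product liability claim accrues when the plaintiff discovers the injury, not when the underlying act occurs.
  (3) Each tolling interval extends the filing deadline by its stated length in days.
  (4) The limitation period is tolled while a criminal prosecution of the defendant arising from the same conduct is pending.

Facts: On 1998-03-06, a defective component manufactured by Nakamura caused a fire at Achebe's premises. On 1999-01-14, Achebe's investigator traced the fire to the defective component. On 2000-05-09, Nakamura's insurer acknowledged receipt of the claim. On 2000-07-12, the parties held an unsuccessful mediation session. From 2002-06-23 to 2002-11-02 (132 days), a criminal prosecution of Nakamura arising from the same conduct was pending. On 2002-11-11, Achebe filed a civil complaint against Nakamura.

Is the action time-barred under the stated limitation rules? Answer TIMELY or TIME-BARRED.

TIMELY

Accrual is tied to discovery, so the period began on 1999-01-14 rather than on 1998-03-06 when the act occurred.
The untolled deadline — 42 months after 1999-01-14 — is 2002-07-14.
Because the pending criminal prosecution ran from 2002-06-23 to 2002-11-02, the deadline is extended by 132 days to 2002-11-23.
None of the other events listed affects the running of the period under the stated rules.
Filing on 2002-11-11 beat the 2002-11-23 deadline — the action is timely.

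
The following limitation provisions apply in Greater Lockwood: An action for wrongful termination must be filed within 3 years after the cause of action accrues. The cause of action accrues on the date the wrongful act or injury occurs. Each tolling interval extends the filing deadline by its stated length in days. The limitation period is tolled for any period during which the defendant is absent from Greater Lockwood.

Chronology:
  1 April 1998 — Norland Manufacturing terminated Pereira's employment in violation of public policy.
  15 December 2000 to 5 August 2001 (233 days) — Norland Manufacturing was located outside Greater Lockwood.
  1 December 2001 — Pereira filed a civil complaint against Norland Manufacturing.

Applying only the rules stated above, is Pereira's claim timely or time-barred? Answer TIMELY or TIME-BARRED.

The cause of action accrued on 1 April 1998, the date of the act.
3 years from 1 April 1998 is 1 April 2001.
Because the defendant's absence from the jurisdiction ran from 15 December 2000 to 5 August 2001, the deadline is extended by 233 days to 20 November 2001.
Pereira filed on 1 December 2001, after the 20 November 2001 deadline, so the action is time-barred.

TIME-BARRED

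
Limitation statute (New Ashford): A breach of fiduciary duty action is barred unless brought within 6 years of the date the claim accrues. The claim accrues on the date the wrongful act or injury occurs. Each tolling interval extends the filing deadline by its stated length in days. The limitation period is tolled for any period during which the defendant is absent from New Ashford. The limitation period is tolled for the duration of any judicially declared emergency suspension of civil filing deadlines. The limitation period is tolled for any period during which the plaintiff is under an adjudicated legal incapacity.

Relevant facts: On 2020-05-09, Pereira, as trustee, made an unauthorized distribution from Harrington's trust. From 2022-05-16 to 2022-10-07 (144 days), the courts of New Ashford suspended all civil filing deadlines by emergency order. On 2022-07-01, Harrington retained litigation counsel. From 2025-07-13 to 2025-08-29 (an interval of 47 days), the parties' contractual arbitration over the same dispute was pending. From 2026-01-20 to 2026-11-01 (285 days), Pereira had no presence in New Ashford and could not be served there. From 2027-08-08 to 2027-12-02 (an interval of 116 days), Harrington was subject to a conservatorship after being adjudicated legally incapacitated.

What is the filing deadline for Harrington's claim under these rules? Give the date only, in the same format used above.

2027-07-12

The claim accrued on 2020-05-09, the date of the act.
The untolled deadline — 6 years after 2020-05-09 — is 2026-05-09.
The emergency suspension of filing deadlines from 2022-05-16 to 2022-10-07 tolled the period for 144 days, extending the deadline to 2026-09-30.
The period was tolled for 285 days by the defendant's absence from the jurisdiction (2026-01-20 to 2026-11-01), pushing the deadline to 2027-07-12.
By the time the plaintiff's legal incapacity began on 2027-08-08, the limitation period had already expired on 2027-07-12; that interval cannot revive it.
No stated provision tolls the period for a pending arbitration, so the interval from 2025-07-13 to 2025-08-29 has no effect on the deadline.
None of the other events listed affects the running of the period under the stated rules.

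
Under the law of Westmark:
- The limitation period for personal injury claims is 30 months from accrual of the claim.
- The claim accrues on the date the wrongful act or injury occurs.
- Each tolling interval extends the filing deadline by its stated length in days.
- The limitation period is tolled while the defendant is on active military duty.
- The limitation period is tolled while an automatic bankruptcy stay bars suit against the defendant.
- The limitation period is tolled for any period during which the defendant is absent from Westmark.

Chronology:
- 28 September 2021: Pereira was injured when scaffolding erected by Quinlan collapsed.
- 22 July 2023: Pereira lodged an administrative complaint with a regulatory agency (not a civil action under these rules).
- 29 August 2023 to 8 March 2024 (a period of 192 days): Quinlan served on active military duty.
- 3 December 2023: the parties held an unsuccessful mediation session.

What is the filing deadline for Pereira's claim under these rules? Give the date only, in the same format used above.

The claim accrued on 28 September 2021, the date of the act.
The untolled deadline — 30 months after 28 September 2021 — is 28 March 2024.
Because the defendant's active military service ran from 29 August 2023 to 8 March 2024, the deadline is extended by 192 days to 6 October 2024.
Nothing else in the chronology tolls or restarts the period.

6 October 2024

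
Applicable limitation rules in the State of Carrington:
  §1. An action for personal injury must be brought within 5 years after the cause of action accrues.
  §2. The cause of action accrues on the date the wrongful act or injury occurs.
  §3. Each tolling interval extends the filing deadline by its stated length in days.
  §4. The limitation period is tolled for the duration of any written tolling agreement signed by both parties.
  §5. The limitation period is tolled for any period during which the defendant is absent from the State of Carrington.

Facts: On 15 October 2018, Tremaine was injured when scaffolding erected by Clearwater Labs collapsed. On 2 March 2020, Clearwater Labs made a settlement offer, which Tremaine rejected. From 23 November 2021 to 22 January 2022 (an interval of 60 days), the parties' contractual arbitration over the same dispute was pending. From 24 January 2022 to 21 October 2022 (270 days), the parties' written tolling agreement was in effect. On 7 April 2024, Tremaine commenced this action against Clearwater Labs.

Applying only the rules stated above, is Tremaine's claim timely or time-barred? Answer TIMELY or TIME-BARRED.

The limitation period began to run on 15 October 2018.
The untolled deadline — 5 years after 15 October 2018 — is 15 October 2023.
The period was tolled for 270 days by the written tolling agreement (24 January 2022 to 21 October 2022), pushing the deadline to 11 July 2024.
The pending related arbitration from 23 November 2021 to 22 January 2022 does not toll the period, because no stated rule makes a pending arbitration a tolling event.
The other events in the timeline have no effect on the limitation period under the stated rules.
Filing on 7 April 2024 beat the 11 July 2024 deadline — the action is timely.

TIMELY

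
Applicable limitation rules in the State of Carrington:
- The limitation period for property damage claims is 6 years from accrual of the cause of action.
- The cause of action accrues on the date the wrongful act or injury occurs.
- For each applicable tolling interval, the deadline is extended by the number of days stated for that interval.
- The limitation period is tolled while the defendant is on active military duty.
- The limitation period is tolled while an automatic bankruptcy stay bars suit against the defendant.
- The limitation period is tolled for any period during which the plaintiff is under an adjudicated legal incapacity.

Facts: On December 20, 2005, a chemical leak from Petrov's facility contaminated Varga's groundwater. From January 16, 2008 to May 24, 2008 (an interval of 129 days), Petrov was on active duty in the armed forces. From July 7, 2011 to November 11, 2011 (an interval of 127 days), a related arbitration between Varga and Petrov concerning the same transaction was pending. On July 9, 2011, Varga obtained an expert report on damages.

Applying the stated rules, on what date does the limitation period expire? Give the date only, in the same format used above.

The limitation period began to run on December 20, 2005.
6 years from December 20, 2005 is December 20, 2011.
The defendant's active military service from January 16, 2008 to May 24, 2008 tolled the period for 129 days, extending the deadline to April 27, 2012.
The pending related arbitration from July 7, 2011 to November 11, 2011 does not toll the period, because no stated rule makes a pending arbitration a tolling event.
The other events in the timeline have no effect on the limitation period under the stated rules.

April 27, 2012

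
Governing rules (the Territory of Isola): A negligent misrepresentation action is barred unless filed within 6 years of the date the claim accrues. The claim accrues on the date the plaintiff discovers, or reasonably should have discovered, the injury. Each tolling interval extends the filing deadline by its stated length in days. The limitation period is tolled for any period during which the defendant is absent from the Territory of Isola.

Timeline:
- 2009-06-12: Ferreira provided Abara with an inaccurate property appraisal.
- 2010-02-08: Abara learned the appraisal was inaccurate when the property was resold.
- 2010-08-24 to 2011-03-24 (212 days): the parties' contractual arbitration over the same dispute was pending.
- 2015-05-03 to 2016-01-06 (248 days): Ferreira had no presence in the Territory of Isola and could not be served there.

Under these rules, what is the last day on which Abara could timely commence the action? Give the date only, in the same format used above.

2016-10-13

Accrual is tied to discovery, so the period began on 2010-02-08 rather than on 2009-06-12 when the act occurred.
6 years from 2010-02-08 is 2016-02-08.
Because the defendant's absence from the jurisdiction ran from 2015-05-03 to 2016-01-06, the deadline is extended by 248 days to 2016-10-13.
Although a pending arbitration ran from 2010-08-24 to 2011-03-24, the stated rules do not make that a tolling event, so it is disregarded.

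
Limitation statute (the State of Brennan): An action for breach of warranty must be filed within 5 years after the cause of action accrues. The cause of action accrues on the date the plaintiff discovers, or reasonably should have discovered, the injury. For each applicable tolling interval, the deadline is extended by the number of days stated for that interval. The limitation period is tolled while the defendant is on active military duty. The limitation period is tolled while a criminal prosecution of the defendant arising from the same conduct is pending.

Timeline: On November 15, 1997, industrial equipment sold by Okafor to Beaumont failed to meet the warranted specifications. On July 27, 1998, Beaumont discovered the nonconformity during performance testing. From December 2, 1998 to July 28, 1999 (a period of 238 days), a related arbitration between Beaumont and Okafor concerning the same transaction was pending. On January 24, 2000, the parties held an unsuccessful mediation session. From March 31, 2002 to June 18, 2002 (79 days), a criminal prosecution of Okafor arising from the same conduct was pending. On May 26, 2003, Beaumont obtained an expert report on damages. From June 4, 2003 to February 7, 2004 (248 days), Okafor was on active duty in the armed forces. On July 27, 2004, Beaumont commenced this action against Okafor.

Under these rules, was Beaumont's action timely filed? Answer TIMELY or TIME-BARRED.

TIME-BARRED

Under the discovery rule, the claim accrued on July 27, 1998, when Beaumont discovered the injury — not on the November 15, 1997 date of the underlying act.
The untolled deadline — 5 years after July 27, 1998 — is July 27, 2003.
The pending criminal prosecution from March 31, 2002 to June 18, 2002 tolled the period for 79 days, extending the deadline to October 14, 2003.
Because the defendant's active military service ran from June 4, 2003 to February 7, 2004, the deadline is extended by 248 days to June 18, 2004.
The pending related arbitration from December 2, 1998 to July 28, 1999 does not toll the period, because no stated rule makes a pending arbitration a tolling event.
The other events in the timeline have no effect on the limitation period under the stated rules.
Beaumont filed on July 27, 2004, after the June 18, 2004 deadline, so the action is time-barred.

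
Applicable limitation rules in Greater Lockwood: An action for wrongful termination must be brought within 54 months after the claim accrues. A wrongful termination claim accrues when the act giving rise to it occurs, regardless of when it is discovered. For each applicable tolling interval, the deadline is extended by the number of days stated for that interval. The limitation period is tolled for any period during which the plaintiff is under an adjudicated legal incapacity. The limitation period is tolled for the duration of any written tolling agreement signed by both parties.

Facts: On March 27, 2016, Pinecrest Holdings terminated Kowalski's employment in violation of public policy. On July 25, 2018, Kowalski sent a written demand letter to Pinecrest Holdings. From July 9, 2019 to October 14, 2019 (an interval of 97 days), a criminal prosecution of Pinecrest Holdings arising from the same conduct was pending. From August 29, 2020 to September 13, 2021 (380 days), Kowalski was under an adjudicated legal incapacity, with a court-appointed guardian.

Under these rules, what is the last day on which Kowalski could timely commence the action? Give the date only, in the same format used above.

The limitation period began to run on March 27, 2016.
Adding the 54 months base period to March 27, 2016 gives a deadline of September 27, 2020, before any tolling.
The period was tolled for 380 days by the plaintiff's legal incapacity (August 29, 2020 to September 13, 2021), pushing the deadline to October 12, 2021.
The pending criminal prosecution from July 9, 2019 to October 14, 2019 does not toll the period, because no stated rule makes a criminal prosecution a tolling event.
None of the other events listed affects the running of the period under the stated rules.

October 12, 2021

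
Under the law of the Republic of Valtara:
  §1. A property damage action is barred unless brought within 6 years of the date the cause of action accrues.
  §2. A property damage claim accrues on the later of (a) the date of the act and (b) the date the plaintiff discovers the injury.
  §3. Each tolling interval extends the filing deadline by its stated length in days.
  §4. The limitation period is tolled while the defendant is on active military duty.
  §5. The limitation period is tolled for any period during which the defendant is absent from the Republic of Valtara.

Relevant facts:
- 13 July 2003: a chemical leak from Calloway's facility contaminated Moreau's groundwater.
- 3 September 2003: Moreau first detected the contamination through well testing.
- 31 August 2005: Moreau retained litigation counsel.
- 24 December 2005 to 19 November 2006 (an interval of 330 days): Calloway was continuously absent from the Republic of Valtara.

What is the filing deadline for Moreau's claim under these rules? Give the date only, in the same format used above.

Because discovery on 3 September 2003 post-dates the 13 July 2003 act, accrual under the later-of rule falls on 3 September 2003.
Adding the 6 years base period to 3 September 2003 gives a deadline of 3 September 2009, before any tolling.
Because the defendant's absence from the jurisdiction ran from 24 December 2005 to 19 November 2006, the deadline is extended by 330 days to 30 July 2010.
The other events in the timeline have no effect on the limitation period under the stated rules.

30 July 2010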